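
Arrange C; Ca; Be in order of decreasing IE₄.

IE_4 is the cost of taking one more electron from the +3 cation: C³⁺ still has 1 valence electron; Ca³⁺ is already 1 electron into the core; Be³⁺ is already 1 electron into the core.
Breaking into a closed-shell core is much more expensive than removing a leftover valence electron — Ca and Be have the largest IE_4 here.
Approximate IE_4 values (kJ/mol): C 6223, Ca 6491, Be 21007.
Hence IE_4: C < Ca < Be.

Be > Ca > C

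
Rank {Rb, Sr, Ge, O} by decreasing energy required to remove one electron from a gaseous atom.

O > Ge > Sr > Rb

O is in period 2, group 16; Ge is in period 4, group 14; Rb is in period 5, group 1; Sr is in period 5, group 2.
First ionization energy rises across a period (greater Z_eff holds electrons more tightly) and falls down a group (valence electrons are farther from the nucleus).
Neither a single period nor a single group — weigh both effects.
Sr > Rb: both are in period 5; the period trend gives Sr the larger value.
Ge > Sr: both effects reinforce here, so Ge is clearly the higher of the two.
O > Ge: relative to Ge, both the across-period and down-group shifts push O's first ionization energy up.
Tabulated first ionization energy (kJ/mol): O 1314, Ge 762, Rb 403, Sr 550.
So from highest to lowest: O > Ge > Sr > Rb.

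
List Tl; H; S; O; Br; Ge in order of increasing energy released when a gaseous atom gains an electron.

Tl, H, Ge, O, S, Br

H is in period 1, group 1; O is in period 2, group 16; S is in period 3, group 16; Ge is in period 4, group 14; Br is in period 4, group 17; Tl is in period 6, group 13.
EA tends to increase across a period and decrease down a group, though the pattern is less regular than for IE or radius.
These span different periods and groups, so the two trends combine.
H > Tl: period and group pull opposite ways; the down-group shift dominates (73 vs 19 kJ/mol).
Ge > H: period and group pull opposite ways; the across-period shift dominates (119 vs 73 kJ/mol).
O > Ge: both effects reinforce here, so O is clearly the higher of the two.
S > O: this pair runs against the simple trend — see the exception note.
Br > S: the two effects oppose for this pair; the across-period effect wins (325 vs 200 kJ/mol).
Note the exception: S has a higher electron affinity than O, contrary to the simple trend — the compact 2p subshell of O repels the added electron more than S's larger 3p does.
For reference (kJ/mol): H 73, O 141, S 200, Ge 119, Br 325, Tl 19.
So from lowest to highest: Tl < H < Ge < O < S < Br.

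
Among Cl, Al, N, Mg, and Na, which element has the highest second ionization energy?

Na

Consider each +1 ion: Cl⁺ still has 6 valence electrons; Al⁺ still has 2 valence electrons; N⁺ still has 4 valence electrons; Mg⁺ still has 1 valence electron; Na⁺ is the bare [Ne] core.
Core electrons are held far more tightly than valence electrons, so Na tops the IE_2 order.
Valence configurations: Cl⁺ [Ne]3s²3p⁴, Al⁺ [Ne]3s², N⁺ [He]2s²2p², Mg⁺ [Ne]3s¹.
Tabulated IE_2 (kJ/mol): Cl 2298, Al 1817, N 2856, Mg 1451, Na 4562.
Putting it together, IE_2: Mg < Al < Cl < N < Na.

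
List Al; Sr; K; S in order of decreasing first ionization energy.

S > Al > Sr > K

Al is in period 3, group 13; S is in period 3, group 16; K is in period 4, group 1; Sr is in period 5, group 2.
IE₁ increases left→right with effective nuclear charge and decreases top→bottom as the valence shell moves farther out.
Neither a single period nor a single group — weigh both effects.
Sr > K: period and group pull opposite ways; the across-period shift dominates (550 vs 419 kJ/mol).
Al > Sr: relative to Sr, both the across-period and down-group shifts push Al's first ionization energy up.
S > Al: both are in period 3; the period trend gives S the larger value.
Approximate values (kJ/mol): Al 578, S 1000, K 419, Sr 550.
So from highest to lowest: S > Al > Sr > K.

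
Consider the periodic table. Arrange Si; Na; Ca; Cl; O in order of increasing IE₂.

Ca < Si < Cl < O < Na

The second ionization energy removes an electron from the +1 ion. For each element: Si⁺ still has 3 valence electrons; Na⁺ is the bare [Ne] core; Ca⁺ still has 1 valence electron; Cl⁺ still has 6 valence electrons; O⁺ still has 5 valence electrons.
Breaking into a closed-shell core is much more expensive than removing a leftover valence electron — Na has the largest IE_2 here.
Valence configurations: Si⁺ [Ne]3s²3p¹, Ca⁺ [Ar]4s¹, Cl⁺ [Ne]3s²3p⁴, O⁺ [He]2s²2p³.
Approximate IE_2 values (kJ/mol): Si 1577, Na 4562, Ca 1145, Cl 2298, O 3388.
So the second ionization energies run Ca < Si < Cl < O < Na.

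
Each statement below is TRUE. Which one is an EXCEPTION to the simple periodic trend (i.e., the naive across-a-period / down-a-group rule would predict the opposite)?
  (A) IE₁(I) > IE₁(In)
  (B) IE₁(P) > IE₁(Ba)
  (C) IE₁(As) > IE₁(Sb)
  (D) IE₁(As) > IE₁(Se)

The general trend: IE₁ increases across a period and decreases down a group.
(A) I (period 5, group 17) vs In (period 5, group 13): the stated order agrees with the simple trend.
(B) P (period 3, group 15) vs Ba (period 6, group 2): the stated order agrees with the simple trend.
(C) As (period 4, group 15) vs Sb (period 5, group 15): the stated order agrees with the simple trend.
(D) As (period 4, group 15) vs Se (period 4, group 16): the stated order contradicts the simple trend.
The exception is (D): Se (4p⁴) ionizes more easily than half-filled As (4p³).

(D)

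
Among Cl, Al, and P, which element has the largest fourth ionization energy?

Consider each +3 ion: Cl³⁺ still has 4 valence electrons; Al³⁺ is the bare [Ne] core; P³⁺ still has 2 valence electrons.
Core electrons are held far more tightly than valence electrons, so Al tops the IE_4 order.
Valence configurations: Cl³⁺ [Ne]3s²3p², P³⁺ [Ne]3s².
Tabulated IE_4 (kJ/mol): Cl 5159, Al 11577, P 4964.
Hence IE_4: P < Cl < Al.

Al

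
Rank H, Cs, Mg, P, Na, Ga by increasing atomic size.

H < P < Ga < Mg < Na < Cs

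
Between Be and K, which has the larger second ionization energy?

Consider each +1 ion: Be⁺ still has 1 valence electron; K⁺ is the bare [Ar] core.
Core electrons are held far more tightly than valence electrons, so K tops the IE_2 order.
Approximate IE_2 values (kJ/mol): Be 1757, K 3052.
Putting it together, IE_2: Be < K.

K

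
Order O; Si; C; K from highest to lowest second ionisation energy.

O > K > C > Si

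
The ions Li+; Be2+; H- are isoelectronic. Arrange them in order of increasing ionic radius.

Be2+ < Li+ < H-

All of these have 2 electrons, so size is governed by nuclear charge alone: the more protons, the stronger the pull on the same electron cloud, and the smaller the ion.
Nuclear charges: Be2+ (Z=4), Li+ (Z=3), H- (Z=1).
Smallest to largest: Be2+ < Li+ < H-.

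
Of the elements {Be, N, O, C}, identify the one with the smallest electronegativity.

Be

Be is in period 2, group 2; C is in period 2, group 14; N is in period 2, group 15; O is in period 2, group 16.
Atoms toward the upper right of the periodic table pull bonding electrons most strongly.
All lie in period 2, so electronegativity increases left to right.
The smallest electronegativity among these belongs to Be.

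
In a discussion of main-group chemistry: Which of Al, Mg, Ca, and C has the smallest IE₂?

Ca

The second ionization energy removes an electron from the +1 ion. For each element: Al⁺ still has 2 valence electrons; Mg⁺ still has 1 valence electron; Ca⁺ still has 1 valence electron; C⁺ still has 3 valence electrons.
All are still removing valence electrons, so compare the +1 ions as you would atoms: IE_2 generally rises across a period (higher Z_eff) and falls down a group (larger shell), subject to the usual subshell exceptions.
Valence configurations: Al⁺ [Ne]3s², Mg⁺ [Ne]3s¹, Ca⁺ [Ar]4s¹, C⁺ [He]2s²2p¹.
Approximate IE_2 values (kJ/mol): Al 1817, Mg 1451, Ca 1145, C 2353.
Hence IE_2: Ca < Mg < Al < C.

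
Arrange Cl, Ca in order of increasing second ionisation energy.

Ca, Cl

IE_2 is the cost of taking one more electron from the +1 cation: Cl⁺ still has 6 valence electrons; Ca⁺ still has 1 valence electron.
All are still removing valence electrons, so compare the +1 ions as you would atoms: IE_2 generally rises across a period (higher Z_eff) and falls down a group (larger shell), subject to the usual subshell exceptions.
Valence configurations: Cl⁺ [Ne]3s²3p⁴, Ca⁺ [Ar]4s¹.
Tabulated IE_2 (kJ/mol): Cl 2298, Ca 1145.
So the second ionization energies run Ca < Cl.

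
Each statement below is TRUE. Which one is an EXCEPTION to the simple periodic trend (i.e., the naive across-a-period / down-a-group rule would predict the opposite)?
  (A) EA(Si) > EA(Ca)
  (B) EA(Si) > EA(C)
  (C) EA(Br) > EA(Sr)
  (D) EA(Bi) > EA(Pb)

(B)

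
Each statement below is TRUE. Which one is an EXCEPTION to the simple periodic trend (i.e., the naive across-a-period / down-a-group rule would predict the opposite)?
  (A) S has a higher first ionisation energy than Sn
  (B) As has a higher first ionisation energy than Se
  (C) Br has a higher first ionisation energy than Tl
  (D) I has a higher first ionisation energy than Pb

The general trend: first ionisation energy increases across a period and decreases down a group.
(A) S (period 3, group 16) vs Sn (period 5, group 14): the stated order agrees with the simple trend.
(B) As (period 4, group 15) vs Se (period 4, group 16): the stated order contradicts the simple trend.
(C) Br (period 4, group 17) vs Tl (period 6, group 13): the stated order agrees with the simple trend.
(D) I (period 5, group 17) vs Pb (period 6, group 14): the stated order agrees with the simple trend.
The exception is (B): Se (4p⁴) ionizes more easily than half-filled As (4p³).

(B)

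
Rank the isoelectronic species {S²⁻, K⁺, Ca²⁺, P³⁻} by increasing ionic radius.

All of these have 18 electrons, so size is governed by nuclear charge alone: the more protons, the stronger the pull on the same electron cloud, and the smaller the ion.
Nuclear charges: Ca²⁺ (Z=20), K⁺ (Z=19), S²⁻ (Z=16), P³⁻ (Z=15).
Smallest to largest: Ca²⁺ < K⁺ < S²⁻ < P³⁻.

Ca²⁺ < K⁺ < S²⁻ < P³⁻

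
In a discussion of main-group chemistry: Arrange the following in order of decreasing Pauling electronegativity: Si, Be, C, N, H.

N > C > H > Si > Be

Electronegativity increases across a period and decreases down a group, tracking effective nuclear charge and atomic size.
These span different periods and groups, so the two trends combine.
Si > Be: period and group pull opposite ways; the across-period shift dominates (1.90 vs 1.57).
H > Si: the two effects oppose for this pair; the down-group effect wins (2.20 vs 1.90).
C > H: period and group pull opposite ways; the across-period shift dominates (2.55 vs 2.20).
N > C: both are in period 2; the period trend gives N the larger value.
Approximate values (Pauling): H 2.20, Be 1.57, C 2.55, N 3.04, Si 1.90.
So from highest to lowest: N > C > H > Si > Be.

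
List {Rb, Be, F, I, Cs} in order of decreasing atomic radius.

Atomic radius shrinks across a period as nuclear charge pulls the same shell inward, and grows down a group as new shells are added.
Here both period and group differ, so the two effects have to be weighed against each other.
Be > F: both are in period 2; the period trend gives Be the larger value.
I > Be: period and group pull opposite ways; the down-group shift dominates (133 vs 102 pm).
Rb > I: Rb lies to the left of I in period 5, so the across-period effect alone puts Rb larger.
Cs > Rb: they share group 1; the group trend gives Cs the larger value.
Tabulated atomic radius (pm): Be 102, F 64, Rb 210, I 133, Cs 232.
So from largest to smallest: Cs > Rb > I > Be > F.

Cs > Rb > I > Be > F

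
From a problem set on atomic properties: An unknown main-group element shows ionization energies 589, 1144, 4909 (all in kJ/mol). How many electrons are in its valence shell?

2

Look for the largest jump between consecutive ionization energies: IE3/IE2 ≈ 4.3, far larger than any earlier ratio.
That jump marks the point where a core electron is being removed. So the atom has 2 valence electrons.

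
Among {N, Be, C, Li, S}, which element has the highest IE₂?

The second ionization energy removes an electron from the +1 ion. For each element: N⁺ still has 4 valence electrons; Be⁺ still has 1 valence electron; C⁺ still has 3 valence electrons; Li⁺ is the bare [He] core; S⁺ still has 5 valence electrons.
Breaking into a closed-shell core is much more expensive than removing a leftover valence electron — Li has the largest IE_2 here.
Valence configurations: N⁺ [He]2s²2p², Be⁺ [He]2s¹, C⁺ [He]2s²2p¹, S⁺ [Ne]3s²3p³.
Approximate IE_2 values (kJ/mol): N 2856, Be 1757, C 2353, Li 7298, S 2252.
Overall IE_2 order: Be < S < C < N < Li.

Li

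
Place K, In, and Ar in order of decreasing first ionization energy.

Ar > In > K

IE₁ increases left→right with effective nuclear charge and decreases top→bottom as the valence shell moves farther out.
Neither a single period nor a single group — weigh both effects.
In > K: the two effects oppose for this pair; the across-period effect wins (558 vs 419 kJ/mol).
Ar > In: both effects reinforce here, so Ar is clearly the higher of the two.
Tabulated first ionization energy (kJ/mol): Ar 1521, K 419, In 558.
So from highest to lowest: Ar > In > K.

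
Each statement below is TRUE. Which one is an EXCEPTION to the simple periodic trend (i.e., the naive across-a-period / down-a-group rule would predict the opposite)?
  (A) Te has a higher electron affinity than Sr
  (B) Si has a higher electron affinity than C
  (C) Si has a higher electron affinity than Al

The general trend: electron affinity increases across a period and decreases down a group.
(A) Te (period 5, group 16) vs Sr (period 5, group 2): the stated order agrees with the simple trend.
(B) Si (period 3, group 14) vs C (period 2, group 14): the stated order contradicts the simple trend.
(C) Si (period 3, group 14) vs Al (period 3, group 13): the stated order agrees with the simple trend.
The exception is (B): Si's larger, more diffuse 3p orbitals accept an added electron slightly more readily than C's compact 2p.

(B)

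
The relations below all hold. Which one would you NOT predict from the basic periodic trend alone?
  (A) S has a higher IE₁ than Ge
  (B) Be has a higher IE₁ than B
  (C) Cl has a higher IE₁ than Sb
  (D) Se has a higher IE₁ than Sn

The general trend: IE₁ increases across a period and decreases down a group.
(A) S (period 3, group 16) vs Ge (period 4, group 14): the stated order agrees with the simple trend.
(B) Be (period 2, group 2) vs B (period 2, group 13): the stated order contradicts the simple trend.
(C) Cl (period 3, group 17) vs Sb (period 5, group 15): the stated order agrees with the simple trend.
(D) Se (period 4, group 16) vs Sn (period 5, group 14): the stated order agrees with the simple trend.
The exception is (B): removing B's lone 2p electron is easier than breaking Be's filled 2s².

(B)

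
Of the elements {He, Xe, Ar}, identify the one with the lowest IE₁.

Removing the outermost electron gets harder across a period and easier down a group.
All are in group 18, so first ionization energy increases up the group.
The lowest IE₁ among these belongs to Xe.

Xe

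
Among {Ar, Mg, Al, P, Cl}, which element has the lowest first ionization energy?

Mg is in period 3, group 2; Al is in period 3, group 13; P is in period 3, group 15; Cl is in period 3, group 17; Ar is in period 3, group 18.
IE₁ increases left→right with effective nuclear charge and decreases top→bottom as the valence shell moves farther out.
All lie in period 3; the across-period trend (first ionization energy increases left to right) applies, with the exception below.
Note the exception: Mg has a higher first ionization energy than Al, contrary to the simple trend — Al's single 3p electron is easier to remove than one from Mg's filled 3s².
Tabulated first ionization energy (kJ/mol): Mg 738, Al 578, P 1012, Cl 1251, Ar 1521.
The lowest first ionization energy among these belongs to Al.

Al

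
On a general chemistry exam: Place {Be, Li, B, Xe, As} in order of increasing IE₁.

IE₁ increases left→right with effective nuclear charge and decreases top→bottom as the valence shell moves farther out.
Neither a single period nor a single group — weigh both effects.
B > Li: B lies to the right of Li in period 2, so the across-period effect alone puts B higher.
Be > B: this pair runs against the simple trend — see the exception note.
As > Be: period and group pull opposite ways; the across-period shift dominates (947 vs 900 kJ/mol).
Xe > As: period and group pull opposite ways; the across-period shift dominates (1170 vs 947 kJ/mol).
Note the exception: Be has a higher first ionization energy than B, contrary to the simple trend — removing B's lone 2p electron is easier than breaking Be's filled 2s².
Approximate values (kJ/mol): Li 520, Be 900, B 801, As 947, Xe 1170.
So from lowest to highest: Li < B < Be < As < Xe.

Li < B < Be < As < Xe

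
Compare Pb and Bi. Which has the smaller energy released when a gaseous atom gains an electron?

Pb is in period 6, group 14; Bi is in period 6, group 15.
Atoms with high Z_eff and room in the valence shell (especially the halogens) have the most exothermic electron affinities.
All lie in period 6, so electron affinity increases left to right.
So Pb has the smaller energy released when a gaseous atom gains an electron (Pb < Bi).

Pb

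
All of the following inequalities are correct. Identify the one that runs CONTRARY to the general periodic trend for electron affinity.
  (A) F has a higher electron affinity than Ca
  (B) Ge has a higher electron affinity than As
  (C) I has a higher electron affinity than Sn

(B)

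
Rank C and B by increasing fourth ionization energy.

The fourth ionization energy removes an electron from the +3 ion. For each element: C³⁺ still has 1 valence electron; B³⁺ is the bare [He] core.
Core electrons are held far more tightly than valence electrons, so B tops the IE_4 order.
Approximate IE_4 values (kJ/mol): C 6223, B 25026.
Hence IE_4: C < B.

C < B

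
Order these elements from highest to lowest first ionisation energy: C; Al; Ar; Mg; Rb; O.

Ar, O, C, Mg, Al, Rb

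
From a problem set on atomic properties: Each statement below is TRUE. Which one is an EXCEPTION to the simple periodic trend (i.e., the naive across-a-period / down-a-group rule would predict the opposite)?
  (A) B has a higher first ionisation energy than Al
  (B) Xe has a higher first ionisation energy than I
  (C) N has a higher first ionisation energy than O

The general trend: first ionisation energy increases across a period and decreases down a group.
(A) B (period 2, group 13) vs Al (period 3, group 13): the stated order agrees with the simple trend.
(B) Xe (period 5, group 18) vs I (period 5, group 17): the stated order agrees with the simple trend.
(C) N (period 2, group 15) vs O (period 2, group 16): the stated order contradicts the simple trend.
The exception is (C): pairing an electron in O's 2p⁴ costs repulsion energy, so O ionizes more easily than half-filled N (2p³).

(C)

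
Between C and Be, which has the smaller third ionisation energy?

The third ionization energy removes an electron from the +2 ion. For each element: C²⁺ still has 2 valence electrons; Be²⁺ is the bare [He] core.
Breaking into a closed-shell core is much more expensive than removing a leftover valence electron — Be has the largest IE_3 here.
The numbers (kJ/mol): C 4620, Be 14849.
So the third ionization energies run C < Be.

C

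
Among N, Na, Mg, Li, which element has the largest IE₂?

Li

Consider each +1 ion: N⁺ still has 4 valence electrons; Na⁺ is the bare [Ne] core; Mg⁺ still has 1 valence electron; Li⁺ is the bare [He] core.
Breaking into a closed-shell core is much more expensive than removing a leftover valence electron — Na and Li have the largest IE_2 here.
Valence configurations: N⁺ [He]2s²2p², Mg⁺ [Ne]3s¹.
Tabulated IE_2 (kJ/mol): N 2856, Na 4562, Mg 1451, Li 7298.
Putting it together, IE_2: Mg < N < Na < Li.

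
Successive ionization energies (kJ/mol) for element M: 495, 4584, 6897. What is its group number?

Group 1

Look for the largest jump between consecutive ionization energies: IE2/IE1 ≈ 9.3, far larger than any earlier ratio.
That jump marks the point where a core electron is being removed. So the atom has 1 valence electron.
A main-group element with 1 valence electron is in group 1.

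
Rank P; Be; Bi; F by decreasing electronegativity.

F > P > Bi > Be

Electronegativity increases across a period and decreases down a group, tracking effective nuclear charge and atomic size.
Here both period and group differ, so the two effects have to be weighed against each other.
Bi > Be: the two effects oppose for this pair; the across-period effect wins (2.02 vs 1.57).
P > Bi: they share group 15; the group trend gives P the larger value.
F > P: relative to P, both the across-period and down-group shifts push F's electronegativity up.
Tabulated electronegativity (Pauling): Be 1.57, F 3.98, P 2.19, Bi 2.02.
So from highest to lowest: F > P > Bi > Be.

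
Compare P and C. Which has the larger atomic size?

C is in period 2, group 14; P is in period 3, group 15.
Across a period the added protons contract the valence shell; down a group each new principal shell makes the atom larger.
These sit on a diagonal, where the across-period and down-group effects partly cancel.
P > C: the two effects oppose for this pair; the down-group effect wins (111 vs 75 pm).
Approximate values (pm): C 75, P 111.
So P has the larger atomic size (P > C).

P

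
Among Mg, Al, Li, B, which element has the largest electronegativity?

B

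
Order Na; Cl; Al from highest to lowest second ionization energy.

After 1 electron has been removed, what remains? Na⁺ is the bare [Ne] core; Cl⁺ still has 6 valence electrons; Al⁺ still has 2 valence electrons.
Core electrons are held far more tightly than valence electrons, so Na tops the IE_2 order.
Valence configurations: Cl⁺ [Ne]3s²3p⁴, Al⁺ [Ne]3s².
Tabulated IE_2 (kJ/mol): Na 4562, Cl 2298, Al 1817.
Putting it together, IE_2: Al < Cl < Na.

Na > Cl > Al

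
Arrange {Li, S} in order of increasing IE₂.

IE_2 is the cost of taking one more electron from the +1 cation: Li⁺ is the bare [He] core; S⁺ still has 5 valence electrons.
Breaking into a closed-shell core is much more expensive than removing a leftover valence electron — Li has the largest IE_2 here.
Approximate IE_2 values (kJ/mol): Li 7298, S 2252.
Hence IE_2: S < Li.

S < Li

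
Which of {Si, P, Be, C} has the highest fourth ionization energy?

Be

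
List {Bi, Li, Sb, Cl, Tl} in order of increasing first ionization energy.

Li < Tl < Bi < Sb < Cl

Across a period the outer electron is held more tightly (higher IE₁); down a group it sits in a higher shell, more shielded, and comes off more easily.
These span different periods and groups, so the two trends combine.
Tl > Li: the two effects oppose for this pair; the across-period effect wins (589 vs 520 kJ/mol).
Bi > Tl: Bi lies to the right of Tl in period 6, so the across-period effect alone puts Bi higher.
Sb > Bi: they share group 15; the group trend gives Sb the larger value.
Cl > Sb: both effects reinforce here, so Cl is clearly the higher of the two.
Approximate values (kJ/mol): Li 520, Cl 1251, Sb 831, Tl 589, Bi 703.
So from lowest to highest: Li < Tl < Bi < Sb < Cl.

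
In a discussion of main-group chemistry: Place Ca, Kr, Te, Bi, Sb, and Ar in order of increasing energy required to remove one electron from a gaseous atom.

Ca < Bi < Sb < Te < Kr < Ar

Ar is in period 3, group 18; Ca is in period 4, group 2; Kr is in period 4, group 18; Sb is in period 5, group 15; Te is in period 5, group 16; Bi is in period 6, group 15.
Removing the outermost electron gets harder across a period and easier down a group.
Here both period and group differ, so the two effects have to be weighed against each other.
Bi > Ca: the two effects oppose for this pair; the across-period effect wins (703 vs 590 kJ/mol).
Sb > Bi: they share group 15; the group trend gives Sb the larger value.
Te > Sb: Te lies to the right of Sb in period 5, so the across-period effect alone puts Te higher.
Kr > Te: both effects reinforce here, so Kr is clearly the higher of the two.
Ar > Kr: Ar sits above Kr in group 18, so the down-group effect alone puts Ar higher.
Tabulated first ionization energy (kJ/mol): Ar 1521, Ca 590, Kr 1351, Sb 831, Te 869, Bi 703.
So from lowest to highest: Ca < Bi < Sb < Te < Kr < Ar.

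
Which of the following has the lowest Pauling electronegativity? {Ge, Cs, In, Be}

Cs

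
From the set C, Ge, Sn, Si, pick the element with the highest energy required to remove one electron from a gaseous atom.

C

C is in period 2, group 14; Si is in period 3, group 14; Ge is in period 4, group 14; Sn is in period 5, group 14.
IE₁ increases left→right with effective nuclear charge and decreases top→bottom as the valence shell moves farther out.
All are in group 14, so first ionization energy increases up the group.
The highest energy required to remove one electron from a gaseous atom among these belongs to C.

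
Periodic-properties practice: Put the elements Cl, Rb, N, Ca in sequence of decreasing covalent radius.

Rb > Ca > Cl > N

N is in period 2, group 15; Cl is in period 3, group 17; Ca is in period 4, group 2; Rb is in period 5, group 1.
Across a period the added protons contract the valence shell; down a group each new principal shell makes the atom larger.
Here both period and group differ, so the two effects have to be weighed against each other.
Cl > N: the two effects oppose for this pair; the down-group effect wins (99 vs 71 pm).
Ca > Cl: relative to Cl, both the across-period and down-group shifts push Ca's atomic radius up.
Rb > Ca: both effects reinforce here, so Rb is clearly the larger of the two.
Approximate values (pm): N 71, Cl 99, Ca 171, Rb 210.
So from largest to smallest: Rb > Ca > Cl > N.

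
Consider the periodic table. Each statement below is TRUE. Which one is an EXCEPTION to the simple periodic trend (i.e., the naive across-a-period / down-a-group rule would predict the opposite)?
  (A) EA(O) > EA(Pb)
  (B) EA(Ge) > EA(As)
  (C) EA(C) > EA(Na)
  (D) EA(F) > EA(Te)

(B)

The general trend: electron affinity increases across a period and decreases down a group.
(A) O (period 2, group 16) vs Pb (period 6, group 14): the stated order agrees with the simple trend.
(B) Ge (period 4, group 14) vs As (period 4, group 15): the stated order contradicts the simple trend.
(C) C (period 2, group 14) vs Na (period 3, group 1): the stated order agrees with the simple trend.
(D) F (period 2, group 17) vs Te (period 5, group 16): the stated order agrees with the simple trend.
The exception is (B): adding an electron to As's half-filled 4p³ is unfavourable, so Ge (4p²) has the more exothermic EA.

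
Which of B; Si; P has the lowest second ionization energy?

Si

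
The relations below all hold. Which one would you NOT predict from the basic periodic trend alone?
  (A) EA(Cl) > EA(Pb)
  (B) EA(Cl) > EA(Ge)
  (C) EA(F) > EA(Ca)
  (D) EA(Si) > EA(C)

(D)

The general trend: electron affinity increases across a period and decreases down a group.
(A) Cl (period 3, group 17) vs Pb (period 6, group 14): the stated order agrees with the simple trend.
(B) Cl (period 3, group 17) vs Ge (period 4, group 14): the stated order agrees with the simple trend.
(C) F (period 2, group 17) vs Ca (period 4, group 2): the stated order agrees with the simple trend.
(D) Si (period 3, group 14) vs C (period 2, group 14): the stated order contradicts the simple trend.
The exception is (D): Si's larger, more diffuse 3p orbitals accept an added electron slightly more readily than C's compact 2p.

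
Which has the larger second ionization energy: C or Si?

C

The second ionization energy removes an electron from the +1 ion. For each element: C⁺ still has 3 valence electrons; Si⁺ still has 3 valence electrons.
All are still removing valence electrons, so compare the +1 ions as you would atoms: IE_2 generally rises across a period (higher Z_eff) and falls down a group (larger shell), subject to the usual subshell exceptions.
Valence configurations: C⁺ [He]2s²2p¹, Si⁺ [Ne]3s²3p¹.
The numbers (kJ/mol): C 2353, Si 1577.
Overall IE_2 order: Si < C.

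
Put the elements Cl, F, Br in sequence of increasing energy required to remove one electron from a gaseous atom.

F is in period 2, group 17; Cl is in period 3, group 17; Br is in period 4, group 17.
Removing the outermost electron gets harder across a period and easier down a group.
All are in group 17, so first ionization energy increases up the group.
So from lowest to highest: Br < Cl < F.

Br < Cl < F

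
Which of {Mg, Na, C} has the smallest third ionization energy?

C

Consider each +2 ion: Mg²⁺ is the bare [Ne] core; Na²⁺ is already 1 electron into the core; C²⁺ still has 2 valence electrons.
Breaking into a closed-shell core is much more expensive than removing a leftover valence electron — Na and Mg have the largest IE_3 here.
The numbers (kJ/mol): Mg 7733, Na 6910, C 4620.
So the third ionization energies run C < Na < Mg.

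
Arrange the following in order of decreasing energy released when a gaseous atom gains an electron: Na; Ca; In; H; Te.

H is in period 1, group 1; Na is in period 3, group 1; Ca is in period 4, group 2; In is in period 5, group 13; Te is in period 5, group 16.
Electron affinity generally becomes more exothermic across a period toward the halogens and less exothermic down a group.
Neither a single period nor a single group — weigh both effects.
In > Ca: period and group pull opposite ways; the across-period shift dominates (29 vs 2 kJ/mol).
Na > In: the two effects oppose for this pair; the down-group effect wins (53 vs 29 kJ/mol).
H > Na: H sits above Na in group 1, so the down-group effect alone puts H higher.
Te > H: period and group pull opposite ways; the across-period shift dominates (190 vs 73 kJ/mol).
For reference (kJ/mol): H 73, Na 53, Ca 2, In 29, Te 190.
So from highest to lowest: Te > H > Na > In > Ca.

Te > H > Na > In > Ca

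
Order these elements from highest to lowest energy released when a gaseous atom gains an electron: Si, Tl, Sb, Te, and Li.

Te > Si > Sb > Li > Tl

Li is in period 2, group 1; Si is in period 3, group 14; Sb is in period 5, group 15; Te is in period 5, group 16; Tl is in period 6, group 13.
Adding an electron releases more energy for atoms nearer the top right (short of the noble gases).
These span different periods and groups, so the two trends combine.
Li > Tl: the two effects oppose for this pair; the down-group effect wins (60 vs 19 kJ/mol).
Sb > Li: the two effects oppose for this pair; the across-period effect wins (103 vs 60 kJ/mol).
Si > Sb: period and group pull opposite ways; the down-group shift dominates (134 vs 103 kJ/mol).
Te > Si: the two effects oppose for this pair; the across-period effect wins (190 vs 134 kJ/mol).
Tabulated electron affinity (kJ/mol): Li 60, Si 134, Sb 103, Te 190, Tl 19.
So from highest to lowest: Te > Si > Sb > Li > Tl.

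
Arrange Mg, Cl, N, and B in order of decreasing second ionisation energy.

The second ionization energy removes an electron from the +1 ion. For each element: Mg⁺ still has 1 valence electron; Cl⁺ still has 6 valence electrons; N⁺ still has 4 valence electrons; B⁺ still has 2 valence electrons.
All are still removing valence electrons, so compare the +1 ions as you would atoms: IE_2 generally rises across a period (higher Z_eff) and falls down a group (larger shell), subject to the usual subshell exceptions.
Valence configurations: Mg⁺ [Ne]3s¹, Cl⁺ [Ne]3s²3p⁴, N⁺ [He]2s²2p², B⁺ [He]2s².
The numbers (kJ/mol): Mg 1451, Cl 2298, N 2856, B 2427.
Overall IE_2 order: Mg < Cl < B < N.

N, B, Cl, Mg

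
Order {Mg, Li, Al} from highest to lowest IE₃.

The third ionization energy removes an electron from the +2 ion. For each element: Mg²⁺ is the bare [Ne] core; Li²⁺ is already 1 electron into the core; Al²⁺ still has 1 valence electron.
Pulling an electron out of a noble-gas core costs far more than removing a remaining valence electron, so Mg and Li sit at the high end of IE_3.
Approximate IE_3 values (kJ/mol): Mg 7733, Li 11815, Al 2745.
Putting it together, IE_3: Al < Mg < Li.

Li > Mg > Al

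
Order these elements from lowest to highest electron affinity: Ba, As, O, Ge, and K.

Ba, K, As, Ge, O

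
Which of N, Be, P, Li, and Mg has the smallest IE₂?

Consider each +1 ion: N⁺ still has 4 valence electrons; Be⁺ still has 1 valence electron; P⁺ still has 4 valence electrons; Li⁺ is the bare [He] core; Mg⁺ still has 1 valence electron.
Core electrons are held far more tightly than valence electrons, so Li tops the IE_2 order.
Valence configurations: N⁺ [He]2s²2p², Be⁺ [He]2s¹, P⁺ [Ne]3s²3p², Mg⁺ [Ne]3s¹.
Approximate IE_2 values (kJ/mol): N 2856, Be 1757, P 1907, Li 7298, Mg 1451.
So the second ionization energies run Mg < Be < P < N < Li.

Mg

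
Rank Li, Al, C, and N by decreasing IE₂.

Li, N, C, Al

The second ionization energy removes an electron from the +1 ion. For each element: Li⁺ is the bare [He] core; Al⁺ still has 2 valence electrons; C⁺ still has 3 valence electrons; N⁺ still has 4 valence electrons.
Core electrons are held far more tightly than valence electrons, so Li tops the IE_2 order.
Valence configurations: Al⁺ [Ne]3s², C⁺ [He]2s²2p¹, N⁺ [He]2s²2p².
Tabulated IE_2 (kJ/mol): Li 7298, Al 1817, C 2353, N 2856.
Putting it together, IE_2: Al < C < N < Li.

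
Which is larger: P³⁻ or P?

P³⁻

Forming P³⁻ adds 3 electrons to P. More electron–electron repulsion in the same shell, with unchanged nuclear charge, lets the cloud expand.
An anion is larger than its parent atom: P³⁻ > P.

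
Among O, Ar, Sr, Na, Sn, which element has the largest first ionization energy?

Ar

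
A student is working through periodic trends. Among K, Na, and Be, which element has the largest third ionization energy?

Be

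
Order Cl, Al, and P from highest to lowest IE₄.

Al > Cl > P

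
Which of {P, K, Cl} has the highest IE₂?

K

After 1 electron has been removed, what remains? P⁺ still has 4 valence electrons; K⁺ is the bare [Ar] core; Cl⁺ still has 6 valence electrons.
Pulling an electron out of a noble-gas core costs far more than removing a remaining valence electron, so K sits at the high end of IE_2.
Valence configurations: P⁺ [Ne]3s²3p², Cl⁺ [Ne]3s²3p⁴.
Approximate IE_2 values (kJ/mol): P 1907, K 3052, Cl 2298.
Putting it together, IE_2: P < Cl < K.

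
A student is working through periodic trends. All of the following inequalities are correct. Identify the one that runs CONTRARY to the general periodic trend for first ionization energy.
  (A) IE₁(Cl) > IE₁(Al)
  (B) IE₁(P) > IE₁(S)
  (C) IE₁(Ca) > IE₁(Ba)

The general trend: first ionization energy increases across a period and decreases down a group.
(A) Cl (period 3, group 17) vs Al (period 3, group 13): the stated order agrees with the simple trend.
(B) P (period 3, group 15) vs S (period 3, group 16): the stated order contradicts the simple trend.
(C) Ca (period 4, group 2) vs Ba (period 6, group 2): the stated order agrees with the simple trend.
The exception is (B): S (3p⁴) ionizes more easily than half-filled P (3p³) because the paired 3p electron in S is pushed out by e⁻–e⁻ repulsion.

(B)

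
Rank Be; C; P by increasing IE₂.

After 1 electron has been removed, what remains? Be⁺ still has 1 valence electron; C⁺ still has 3 valence electrons; P⁺ still has 4 valence electrons.
All are still removing valence electrons, so compare the +1 ions as you would atoms: IE_2 generally rises across a period (higher Z_eff) and falls down a group (larger shell), subject to the usual subshell exceptions.
Valence configurations: Be⁺ [He]2s¹, C⁺ [He]2s²2p¹, P⁺ [Ne]3s²3p².
The numbers (kJ/mol): Be 1757, C 2353, P 1907.
Hence IE_2: Be < P < C.

Be < P < C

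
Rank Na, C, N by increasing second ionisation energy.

After 1 electron has been removed, what remains? Na⁺ is the bare [Ne] core; C⁺ still has 3 valence electrons; N⁺ still has 4 valence electrons.
Breaking into a closed-shell core is much more expensive than removing a leftover valence electron — Na has the largest IE_2 here.
Valence configurations: C⁺ [He]2s²2p¹, N⁺ [He]2s²2p².
Approximate IE_2 values (kJ/mol): Na 4562, C 2353, N 2856.
So the second ionization energies run C < N < Na.

C < N < Na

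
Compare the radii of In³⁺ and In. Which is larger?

Forming In³⁺ removes 3 electrons from In. Fewer electrons for the same nuclear charge means less shielding and a higher Z_eff on the remaining electrons, and for main-group metals the entire outer shell is lost.
A cation is smaller than its parent atom: In³⁺ < In.

In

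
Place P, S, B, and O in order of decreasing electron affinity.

B is in period 2, group 13; O is in period 2, group 16; P is in period 3, group 15; S is in period 3, group 16.
Electron affinity generally becomes more exothermic across a period toward the halogens and less exothermic down a group.
These span different periods and groups, so the two trends combine.
P > B: period and group pull opposite ways; the across-period shift dominates (72 vs 27 kJ/mol).
O > P: relative to P, both the across-period and down-group shifts push O's electron affinity up.
S > O: this pair runs against the simple trend — see the exception note.
Note the exception: S has a higher electron affinity than O, contrary to the simple trend — the compact 2p subshell of O repels the added electron more than S's larger 3p does.
Tabulated electron affinity (kJ/mol): B 27, O 141, P 72, S 200.
So from highest to lowest: S > O > P > B.

S > O > P > B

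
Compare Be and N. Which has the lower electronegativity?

Be

Electronegativity increases across a period and decreases down a group, tracking effective nuclear charge and atomic size.
All lie in period 2, so electronegativity increases left to right.
So Be has the lower electronegativity (Be < N).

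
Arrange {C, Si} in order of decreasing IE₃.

The third ionization energy removes an electron from the +2 ion. For each element: C²⁺ still has 2 valence electrons; Si²⁺ still has 2 valence electrons.
All are still removing valence electrons, so compare the +2 ions as you would atoms: IE_3 generally rises across a period (higher Z_eff) and falls down a group (larger shell), subject to the usual subshell exceptions.
Valence configurations: C²⁺ [He]2s², Si²⁺ [Ne]3s².
The numbers (kJ/mol): C 4620, Si 3232.
Putting it together, IE_3: Si < C.

C > Si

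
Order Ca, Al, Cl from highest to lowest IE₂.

Cl, Al, Ca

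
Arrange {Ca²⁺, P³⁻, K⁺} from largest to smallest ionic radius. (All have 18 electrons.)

All of these have 18 electrons, so size is governed by nuclear charge alone: the more protons, the stronger the pull on the same electron cloud, and the smaller the ion.
Nuclear charges: Ca²⁺ (Z=20), K⁺ (Z=19), P³⁻ (Z=15).
Largest to smallest: P³⁻ > K⁺ > Ca²⁺.

P³⁻ > K⁺ > Ca²⁺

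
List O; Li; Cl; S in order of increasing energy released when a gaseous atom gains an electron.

Li is in period 2, group 1; O is in period 2, group 16; S is in period 3, group 16; Cl is in period 3, group 17.
EA tends to increase across a period and decrease down a group, though the pattern is less regular than for IE or radius.
These span different periods and groups, so the two trends combine.
O > Li: both are in period 2; the period trend gives O the larger value.
S > O: this pair runs against the simple trend — see the exception note.
Cl > S: Cl lies to the right of S in period 3, so the across-period effect alone puts Cl higher.
Note the exception: S has a higher electron affinity than O, contrary to the simple trend — the compact 2p subshell of O repels the added electron more than S's larger 3p does.
Approximate values (kJ/mol): Li 60, O 141, S 200, Cl 349.
So from lowest to highest: Li < O < S < Cl.

Li < O < S < Cl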